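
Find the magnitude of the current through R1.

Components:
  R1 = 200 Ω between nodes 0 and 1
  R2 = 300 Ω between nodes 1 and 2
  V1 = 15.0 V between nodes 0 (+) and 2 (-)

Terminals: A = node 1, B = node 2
Nodal analysis, taking node 2 as the 0 V reference.
Source V1 fixes V_0 = 15 V.
KCL at each unknown node (sum of currents leaving = 0; resistances in Ω):
  Node 1: (V_1 - 15)/200 + (V_1 - 0)/300 = 0
Collecting terms: 0.008333 × V_1 = 0.075  =>  V_1 = 9 V
I_R1 = (V_0 - V_1)/R1 = (15 - 9)/200 = 0.03 A
|I_R1| = 0.03 A

Final answer: |I_R1| = 0.03 A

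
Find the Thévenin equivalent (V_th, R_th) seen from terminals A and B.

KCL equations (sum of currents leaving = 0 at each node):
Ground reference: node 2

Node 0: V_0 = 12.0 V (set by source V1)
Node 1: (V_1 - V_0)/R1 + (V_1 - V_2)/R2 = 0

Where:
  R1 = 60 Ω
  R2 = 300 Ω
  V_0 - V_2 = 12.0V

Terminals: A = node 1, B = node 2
Step 1 — V_th is the open-circuit voltage V_A - V_B (nothing connected across the terminals).
Nodal analysis, taking node 2 as the 0 V reference.
Source V1 fixes V_0 = 12 V.
KCL at each unknown node (sum of currents leaving = 0; resistances in Ω):
  Node 1: (V_1 - 12)/60 + (V_1 - 0)/300 = 0
Collecting terms: 0.02 × V_1 = 0.2  =>  V_1 = 10 V
V_th = V_1 - V_2 = 10 - 0 = 10 V
Step 2 — R_th: zero the source — replace V1 by a short circuit (node 2 merges into node 0) — and find the resistance seen between A (node 1) and B (node 0).
Reduce the network between node 1 (A) and node 0 (B) by series/parallel combination:
  Rp1 = R1 ‖ R2 (parallel, both between nodes 0 and 1) = 1/(1/60 + 1/300) = 50 Ω
R_th = 50 Ω

Final answer: V_th = 10 V, R_th = 50 Ω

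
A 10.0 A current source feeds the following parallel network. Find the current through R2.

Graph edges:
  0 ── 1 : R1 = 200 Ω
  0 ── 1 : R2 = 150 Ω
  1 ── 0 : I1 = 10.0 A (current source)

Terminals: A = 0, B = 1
All resistors sit directly between nodes 0 and 1, so they are in parallel and share one voltage V; the full source current 10 A splits among them.
1/R_par = 1/200 + 1/150 = 0.01167 S  =>  R_par = 85.71 Ω
V = I × R_par = 10 × 85.71 = 857.1 V
I_R2 = V/R2 = 857.1/150 = 5.714 A

Final answer: 5.714 A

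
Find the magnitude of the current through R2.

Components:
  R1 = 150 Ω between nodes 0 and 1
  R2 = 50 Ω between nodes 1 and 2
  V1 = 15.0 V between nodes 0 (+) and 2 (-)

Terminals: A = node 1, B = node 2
Nodal analysis, taking node 2 as the 0 V reference.
Source V1 fixes V_0 = 15 V.
KCL at each unknown node (sum of currents leaving = 0; resistances in Ω):
  Node 1: (V_1 - 15)/150 + (V_1 - 0)/50 = 0
Collecting terms: 0.02667 × V_1 = 0.1  =>  V_1 = 3.75 V
I_R2 = (V_1 - V_2)/R2 = (3.75 - 0)/50 = 0.075 A
|I_R2| = 0.075 A

Final answer: |I_R2| = 0.075 A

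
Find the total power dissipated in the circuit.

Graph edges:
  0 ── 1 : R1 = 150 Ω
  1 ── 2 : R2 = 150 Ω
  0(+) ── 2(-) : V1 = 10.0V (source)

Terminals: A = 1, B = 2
Nodal analysis, taking node 2 as the 0 V reference.
Source V1 fixes V_0 = 10 V.
KCL at each unknown node (sum of currents leaving = 0; resistances in Ω):
  Node 1: (V_1 - 10)/150 + (V_1 - 0)/150 = 0
Collecting terms: 0.01333 × V_1 = 0.06667  =>  V_1 = 5 V
Power in each resistor, P = (ΔV)²/R:
  P_R1 = (10 - 5)²/150 = 0.1667 W
  P_R2 = (5 - 0)²/150 = 0.1667 W
P_total = P_R1 + P_R2 = 0.3333 W

Final answer: 0.3333 W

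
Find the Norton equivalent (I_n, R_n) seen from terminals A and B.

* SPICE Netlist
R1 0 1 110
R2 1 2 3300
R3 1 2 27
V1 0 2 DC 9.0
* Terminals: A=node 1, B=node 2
Find the Thévenin equivalent first; then I_n = V_th/R_th and R_n = R_th.
Step 1 — V_th is the open-circuit voltage V_A - V_B (nothing connected across the terminals).
Nodal analysis, taking node 2 as the 0 V reference.
Source V1 fixes V_0 = 9 V.
KCL at each unknown node (sum of currents leaving = 0; resistances in Ω):
  Node 1: (V_1 - 9)/110 + (V_1 - 0)/3300 + (V_1 - 0)/27 = 0
Collecting terms: 0.04643 × V_1 = 0.08182  =>  V_1 = 1.762 V
V_th = V_1 - V_2 = 1.762 - 0 = 1.762 V
Step 2 — R_th: zero the source — replace V1 by a short circuit (node 2 merges into node 0) — and find the resistance seen between A (node 1) and B (node 0).
Reduce the network between node 1 (A) and node 0 (B) by series/parallel combination:
  Rp1 = R1 ‖ R2 ‖ R3 (parallel, all between nodes 0 and 1) = 1/(1/110 + 1/3300 + 1/27) = 21.54 Ω
R_th = 21.54 Ω
I_n = V_th/R_th = 1.762/21.54 = 0.08182 A, and R_n = R_th = 21.54 Ω

Final answer: I_n = 0.08182 A, R_n = 21.54 Ω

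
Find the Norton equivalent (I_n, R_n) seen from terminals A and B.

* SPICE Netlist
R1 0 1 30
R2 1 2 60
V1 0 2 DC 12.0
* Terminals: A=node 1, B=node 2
Find the Thévenin equivalent first; then I_n = V_th/R_th and R_n = R_th.
Step 1 — V_th is the open-circuit voltage V_A - V_B (nothing connected across the terminals).
Nodal analysis, taking node 2 as the 0 V reference.
Source V1 fixes V_0 = 12 V.
KCL at each unknown node (sum of currents leaving = 0; resistances in Ω):
  Node 1: (V_1 - 12)/30 + (V_1 - 0)/60 = 0
Collecting terms: 0.05 × V_1 = 0.4  =>  V_1 = 8 V
V_th = V_1 - V_2 = 8 - 0 = 8 V
Step 2 — R_th: zero the source — replace V1 by a short circuit (node 2 merges into node 0) — and find the resistance seen between A (node 1) and B (node 0).
Reduce the network between node 1 (A) and node 0 (B) by series/parallel combination:
  Rp1 = R1 ‖ R2 (parallel, both between nodes 0 and 1) = 1/(1/30 + 1/60) = 20 Ω
R_th = 20 Ω
I_n = V_th/R_th = 8/20 = 0.4 A, and R_n = R_th = 20 Ω

Final answer: I_n = 0.4 A, R_n = 20 Ω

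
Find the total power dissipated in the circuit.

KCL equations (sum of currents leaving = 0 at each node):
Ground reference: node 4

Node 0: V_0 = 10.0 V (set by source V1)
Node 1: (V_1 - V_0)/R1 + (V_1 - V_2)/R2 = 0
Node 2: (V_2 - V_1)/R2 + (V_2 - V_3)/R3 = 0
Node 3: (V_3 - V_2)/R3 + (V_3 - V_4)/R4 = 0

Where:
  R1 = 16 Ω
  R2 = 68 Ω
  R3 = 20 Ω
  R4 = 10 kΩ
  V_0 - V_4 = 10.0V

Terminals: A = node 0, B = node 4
Nodal analysis, taking node 4 as the 0 V reference.
Source V1 fixes V_0 = 10 V.
KCL at each unknown node (sum of currents leaving = 0; resistances in Ω):
  Node 1: (V_1 - 10)/16 + (V_1 - V_2)/68 = 0
  Node 2: (V_2 - V_1)/68 + (V_2 - V_3)/20 = 0
  Node 3: (V_3 - V_2)/20 + (V_3 - 0)/10000 = 0
Collecting terms (coefficients in siemens):
  0.07721·V_1 - 0.01471·V_2 = 0.625
  0.06471·V_2 - 0.01471·V_1 - 0.05·V_3 = 0
  0.0501·V_3 - 0.05·V_2 = 0
Solving these 3 simultaneous equations (Gaussian elimination) gives:
  V_1 = 9.984 V, V_2 = 9.917 V, V_3 = 9.897 V
Power in each resistor, P = (ΔV)²/R:
  P_R1 = (10 - 9.984)²/16 = 0.00001567 W
  P_R2 = (9.984 - 9.917)²/68 = 0.00006661 W
  P_R3 = (9.917 - 9.897)²/20 = 0.00001959 W
  P_R4 = (9.897 - 0)²/10000 = 0.009795 W
P_total = P_R1 + P_R2 + P_R3 + P_R4 = 0.009897 W

Final answer: 0.009897 W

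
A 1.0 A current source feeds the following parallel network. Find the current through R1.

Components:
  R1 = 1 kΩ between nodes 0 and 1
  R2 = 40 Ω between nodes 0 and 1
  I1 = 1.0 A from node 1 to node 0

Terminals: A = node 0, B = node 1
All resistors sit directly between nodes 0 and 1, so they are in parallel and share one voltage V; the full source current 1 A splits among them.
1/R_par = 1/1000 + 1/40 = 0.026 S  =>  R_par = 38.46 Ω
V = I × R_par = 1 × 38.46 = 38.46 V
I_R1 = V/R1 = 38.46/1000 = 0.03846 A

Final answer: 0.03846 A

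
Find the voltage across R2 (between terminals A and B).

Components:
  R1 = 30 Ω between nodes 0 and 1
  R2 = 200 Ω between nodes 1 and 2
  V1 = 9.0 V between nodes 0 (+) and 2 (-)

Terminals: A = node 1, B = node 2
R1 and R2 are in series across V1 (node 0 → node 1 → node 2), and the output A–B is taken across R2, so this is a voltage divider.
Series current: I = V1/(R1 + R2) = 9/(30 + 200) = 9/230 = 0.03913 A
V_R2 = I × R2 = V1 × R2/(R1 + R2) = 9 × 200/230 = 7.826 V

Final answer: 7.826 V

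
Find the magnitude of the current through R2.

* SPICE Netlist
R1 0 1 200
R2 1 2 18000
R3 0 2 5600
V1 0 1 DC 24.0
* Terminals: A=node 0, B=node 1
Nodal analysis, taking node 1 as the 0 V reference.
Source V1 fixes V_0 = 24 V.
KCL at each unknown node (sum of currents leaving = 0; resistances in Ω):
  Node 2: (V_2 - 0)/18000 + (V_2 - 24)/5600 = 0
Collecting terms: 0.0002341 × V_2 = 0.004286  =>  V_2 = 18.31 V
I_R2 = (V_1 - V_2)/R2 = (0 - 18.31)/18000 = -0.001017 A
|I_R2| = 0.001017 A

Final answer: |I_R2| = 0.001017 A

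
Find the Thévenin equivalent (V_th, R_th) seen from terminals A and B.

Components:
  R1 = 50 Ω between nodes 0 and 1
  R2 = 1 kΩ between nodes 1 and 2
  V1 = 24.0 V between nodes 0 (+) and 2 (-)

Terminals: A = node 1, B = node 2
Step 1 — V_th is the open-circuit voltage V_A - V_B (nothing connected across the terminals).
Nodal analysis, taking node 2 as the 0 V reference.
Source V1 fixes V_0 = 24 V.
KCL at each unknown node (sum of currents leaving = 0; resistances in Ω):
  Node 1: (V_1 - 24)/50 + (V_1 - 0)/1000 = 0
Collecting terms: 0.021 × V_1 = 0.48  =>  V_1 = 22.86 V
V_th = V_1 - V_2 = 22.86 - 0 = 22.86 V
Step 2 — R_th: zero the source — replace V1 by a short circuit (node 2 merges into node 0) — and find the resistance seen between A (node 1) and B (node 0).
Reduce the network between node 1 (A) and node 0 (B) by series/parallel combination:
  Rp1 = R1 ‖ R2 (parallel, both between nodes 0 and 1) = 1/(1/50 + 1/1000) = 47.62 Ω
R_th = 47.62 Ω

Final answer: V_th = 22.86 V, R_th = 47.62 Ω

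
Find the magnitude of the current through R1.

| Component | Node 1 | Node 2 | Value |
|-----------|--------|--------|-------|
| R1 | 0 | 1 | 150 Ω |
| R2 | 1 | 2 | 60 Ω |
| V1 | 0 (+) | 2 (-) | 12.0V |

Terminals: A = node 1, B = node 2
Nodal analysis, taking node 2 as the 0 V reference.
Source V1 fixes V_0 = 12 V.
KCL at each unknown node (sum of currents leaving = 0; resistances in Ω):
  Node 1: (V_1 - 12)/150 + (V_1 - 0)/60 = 0
Collecting terms: 0.02333 × V_1 = 0.08  =>  V_1 = 3.429 V
I_R1 = (V_0 - V_1)/R1 = (12 - 3.429)/150 = 0.05714 A
|I_R1| = 0.05714 A

Final answer: |I_R1| = 0.05714 A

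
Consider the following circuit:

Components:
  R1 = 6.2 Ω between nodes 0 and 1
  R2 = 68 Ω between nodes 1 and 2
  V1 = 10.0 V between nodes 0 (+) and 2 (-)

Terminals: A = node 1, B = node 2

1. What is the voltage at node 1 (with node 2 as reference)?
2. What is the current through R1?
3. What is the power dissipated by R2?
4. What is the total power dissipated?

Nodal analysis, taking node 2 as the 0 V reference.
Source V1 fixes V_0 = 10 V.
KCL at each unknown node (sum of currents leaving = 0; resistances in Ω):
  Node 1: (V_1 - 10)/6.2 + (V_1 - 0)/68 = 0
Collecting terms: 0.176 × V_1 = 1.613  =>  V_1 = 9.164 V
Part 1:
  Read off the nodal solution: V_1 = 9.164 V
Part 2:
  I_R1 = (V_0 - V_1)/R1 = (10 - 9.164)/6.2 = 0.1348 A
  Magnitude: I_R1 = 0.1348 A
Part 3:
  I_R2 = (V_1 - V_2)/R2 = (9.164 - 0)/68 = 0.1348 A
  P_R2 = I_R2² × R2 = (0.1348)² × 68 = 1.235 W
Part 4:
  Power in each resistor, P = (ΔV)²/R:
    P_R1 = (10 - 9.164)²/6.2 = 0.1126 W
    P_R2 = (9.164 - 0)²/68 = 1.235 W
  P_total = P_R1 + P_R2 = 1.348 W

Final answers:
1. V_1 = 9.164 V
2. I_R1 = 0.1348 A
3. P_R2 = 1.235 W
4. P_total = 1.348 W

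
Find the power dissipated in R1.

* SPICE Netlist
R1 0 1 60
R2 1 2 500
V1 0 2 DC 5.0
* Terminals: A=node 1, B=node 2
Nodal analysis, taking node 2 as the 0 V reference.
Source V1 fixes V_0 = 5 V.
KCL at each unknown node (sum of currents leaving = 0; resistances in Ω):
  Node 1: (V_1 - 5)/60 + (V_1 - 0)/500 = 0
Collecting terms: 0.01867 × V_1 = 0.08333  =>  V_1 = 4.464 V
I_R1 = (V_0 - V_1)/R1 = (5 - 4.464)/60 = 0.008929 A
P_R1 = I_R1² × R1 = (0.008929)² × 60 = 0.004783 W

Final answer: 0.004783 W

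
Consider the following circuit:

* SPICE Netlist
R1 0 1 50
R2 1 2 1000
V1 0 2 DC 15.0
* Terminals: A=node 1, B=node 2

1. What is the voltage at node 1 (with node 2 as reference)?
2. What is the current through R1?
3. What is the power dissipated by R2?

Nodal analysis, taking node 2 as the 0 V reference.
Source V1 fixes V_0 = 15 V.
KCL at each unknown node (sum of currents leaving = 0; resistances in Ω):
  Node 1: (V_1 - 15)/50 + (V_1 - 0)/1000 = 0
Collecting terms: 0.021 × V_1 = 0.3  =>  V_1 = 14.29 V
Part 1:
  Read off the nodal solution: V_1 = 14.29 V
Part 2:
  I_R1 = (V_0 - V_1)/R1 = (15 - 14.29)/50 = 0.01429 A
  Magnitude: I_R1 = 0.01429 A
Part 3:
  I_R2 = (V_1 - V_2)/R2 = (14.29 - 0)/1000 = 0.01429 A
  P_R2 = I_R2² × R2 = (0.01429)² × 1000 = 0.2041 W

Final answers:
1. V_1 = 14.29 V
2. I_R1 = 0.01429 A
3. P_R2 = 0.2041 W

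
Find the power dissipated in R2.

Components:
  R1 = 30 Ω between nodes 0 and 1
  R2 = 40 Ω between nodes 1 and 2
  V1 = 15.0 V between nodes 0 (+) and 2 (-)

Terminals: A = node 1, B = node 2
Nodal analysis, taking node 2 as the 0 V reference.
Source V1 fixes V_0 = 15 V.
KCL at each unknown node (sum of currents leaving = 0; resistances in Ω):
  Node 1: (V_1 - 15)/30 + (V_1 - 0)/40 = 0
Collecting terms: 0.05833 × V_1 = 0.5  =>  V_1 = 8.571 V
I_R2 = (V_1 - V_2)/R2 = (8.571 - 0)/40 = 0.2143 A
P_R2 = I_R2² × R2 = (0.2143)² × 40 = 1.837 W

Final answer: 1.837 W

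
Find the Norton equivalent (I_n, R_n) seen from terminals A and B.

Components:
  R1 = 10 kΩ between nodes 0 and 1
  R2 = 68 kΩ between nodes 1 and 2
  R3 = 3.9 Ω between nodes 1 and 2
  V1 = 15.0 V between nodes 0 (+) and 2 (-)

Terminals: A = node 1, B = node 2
Find the Thévenin equivalent first; then I_n = V_th/R_th and R_n = R_th.
Step 1 — V_th is the open-circuit voltage V_A - V_B (nothing connected across the terminals).
Nodal analysis, taking node 2 as the 0 V reference.
Source V1 fixes V_0 = 15 V.
KCL at each unknown node (sum of currents leaving = 0; resistances in Ω):
  Node 1: (V_1 - 15)/10000 + (V_1 - 0)/68000 + (V_1 - 0)/3.9 = 0
Collecting terms: 0.2565 × V_1 = 0.0015  =>  V_1 = 0.005847 V
V_th = V_1 - V_2 = 0.005847 - 0 = 0.005847 V
Step 2 — R_th: zero the source — replace V1 by a short circuit (node 2 merges into node 0) — and find the resistance seen between A (node 1) and B (node 0).
Reduce the network between node 1 (A) and node 0 (B) by series/parallel combination:
  Rp1 = R1 ‖ R2 ‖ R3 (parallel, all between nodes 0 and 1) = 1/(1/10000 + 1/68000 + 1/3.9) = 3.898 Ω
R_th = 3.898 Ω
I_n = V_th/R_th = 0.005847/3.898 = 0.0015 A, and R_n = R_th = 3.898 Ω

Final answer: I_n = 0.0015 A, R_n = 3.898 Ω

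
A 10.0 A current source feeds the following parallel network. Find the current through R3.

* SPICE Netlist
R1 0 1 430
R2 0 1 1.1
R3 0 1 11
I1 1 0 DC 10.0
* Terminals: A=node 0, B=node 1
All resistors sit directly between nodes 0 and 1, so they are in parallel and share one voltage V; the full source current 10 A splits among them.
1/R_par = 1/430 + 1/1.1 + 1/11 = 1.002 S  =>  R_par = 0.9977 Ω
V = I × R_par = 10 × 0.9977 = 9.977 V
I_R3 = V/R3 = 9.977/11 = 0.907 A

Final answer: 0.907 A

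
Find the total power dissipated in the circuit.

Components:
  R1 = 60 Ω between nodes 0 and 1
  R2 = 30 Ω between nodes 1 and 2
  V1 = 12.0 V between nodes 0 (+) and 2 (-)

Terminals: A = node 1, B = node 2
Nodal analysis, taking node 2 as the 0 V reference.
Source V1 fixes V_0 = 12 V.
KCL at each unknown node (sum of currents leaving = 0; resistances in Ω):
  Node 1: (V_1 - 12)/60 + (V_1 - 0)/30 = 0
Collecting terms: 0.05 × V_1 = 0.2  =>  V_1 = 4 V
Power in each resistor, P = (ΔV)²/R:
  P_R1 = (12 - 4)²/60 = 1.067 W
  P_R2 = (4 - 0)²/30 = 0.5333 W
P_total = P_R1 + P_R2 = 1.6 W

Final answer: 1.6 W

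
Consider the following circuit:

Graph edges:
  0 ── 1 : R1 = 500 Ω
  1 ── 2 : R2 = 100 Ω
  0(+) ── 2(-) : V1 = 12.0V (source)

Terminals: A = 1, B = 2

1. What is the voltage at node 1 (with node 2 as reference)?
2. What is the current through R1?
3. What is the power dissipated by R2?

Nodal analysis, taking node 2 as the 0 V reference.
Source V1 fixes V_0 = 12 V.
KCL at each unknown node (sum of currents leaving = 0; resistances in Ω):
  Node 1: (V_1 - 12)/500 + (V_1 - 0)/100 = 0
Collecting terms: 0.012 × V_1 = 0.024  =>  V_1 = 2 V
Part 1:
  Read off the nodal solution: V_1 = 2 V
Part 2:
  I_R1 = (V_0 - V_1)/R1 = (12 - 2)/500 = 0.02 A
  Magnitude: I_R1 = 0.02 A
Part 3:
  I_R2 = (V_1 - V_2)/R2 = (2 - 0)/100 = 0.02 A
  P_R2 = I_R2² × R2 = (0.02)² × 100 = 0.04 W

Final answers:
1. V_1 = 2 V
2. I_R1 = 0.02 A
3. P_R2 = 0.04 W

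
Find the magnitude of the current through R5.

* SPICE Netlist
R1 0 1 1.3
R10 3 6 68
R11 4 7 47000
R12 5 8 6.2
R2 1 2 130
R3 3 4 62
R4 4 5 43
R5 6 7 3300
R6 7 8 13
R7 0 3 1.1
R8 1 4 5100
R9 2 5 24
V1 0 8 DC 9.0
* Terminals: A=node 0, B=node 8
Nodal analysis, taking node 8 as the 0 V reference.
Source V1 fixes V_0 = 9 V.
KCL at each unknown node (sum of currents leaving = 0; resistances in Ω):
  Node 1: (V_1 - 9)/1.3 + (V_1 - V_2)/130 + (V_1 - V_4)/5100 = 0
  Node 2: (V_2 - V_1)/130 + (V_2 - V_5)/24 = 0
  Node 3: (V_3 - V_4)/62 + (V_3 - 9)/1.1 + (V_3 - V_6)/68 = 0
  Node 4: (V_4 - V_3)/62 + (V_4 - V_5)/43 + (V_4 - V_1)/5100 + (V_4 - V_7)/47000 = 0
  Node 5: (V_5 - V_4)/43 + (V_5 - V_2)/24 + (V_5 - 0)/6.2 = 0
  Node 6: (V_6 - V_7)/3300 + (V_6 - V_3)/68 = 0
  Node 7: (V_7 - V_6)/3300 + (V_7 - 0)/13 + (V_7 - V_4)/47000 = 0
Collecting terms (coefficients in siemens):
  0.7771·V_1 - 0.007692·V_2 - 0.0001961·V_4 = 6.923
  0.04936·V_2 - 0.007692·V_1 - 0.04167·V_5 = 0
  0.9399·V_3 - 0.01613·V_4 - 0.01471·V_6 = 8.182
  0.0396·V_4 - 0.0001961·V_1 - 0.01613·V_3 - 0.02326·V_5 - 0.00002128·V_7 = 0
  0.2262·V_5 - 0.04167·V_2 - 0.02326·V_4 = 0
  0.01501·V_6 - 0.01471·V_3 - 0.000303·V_7 = 0
  0.07725·V_7 - 0.00002128·V_4 - 0.000303·V_6 = 0
Solving these 7 simultaneous equations (Gaussian elimination) gives:
  V_1 = 8.93 V, V_2 = 2.074 V, V_3 = 8.913 V, V_4 = 4.149 V
  V_5 = 0.8086 V, V_6 = 8.733 V, V_7 = 0.0354 V
I_R5 = (V_6 - V_7)/R5 = (8.733 - 0.0354)/3300 = 0.002636 A
|I_R5| = 0.002636 A

Final answer: |I_R5| = 0.002636 A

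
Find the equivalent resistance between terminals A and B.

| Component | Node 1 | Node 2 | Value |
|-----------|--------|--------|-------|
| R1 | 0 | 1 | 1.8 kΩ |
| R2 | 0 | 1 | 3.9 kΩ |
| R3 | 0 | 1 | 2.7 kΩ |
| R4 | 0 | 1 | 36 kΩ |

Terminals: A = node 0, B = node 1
Reduce the network between node 0 (A) and node 1 (B) by series/parallel combination:
  Rp1 = R1 ‖ R2 ‖ R3 ‖ R4 (parallel, all between nodes 0 and 1) = 1/(1/1800 + 1/3900 + 1/2700 + 1/36000) = 826.4 Ω
R_eq = 826.4 Ω

Final answer: 826.4 Ω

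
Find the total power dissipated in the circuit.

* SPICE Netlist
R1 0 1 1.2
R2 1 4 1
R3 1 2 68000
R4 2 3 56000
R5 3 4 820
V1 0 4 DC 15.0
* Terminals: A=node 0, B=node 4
Nodal analysis, taking node 4 as the 0 V reference.
Source V1 fixes V_0 = 15 V.
KCL at each unknown node (sum of currents leaving = 0; resistances in Ω):
  Node 1: (V_1 - 15)/1.2 + (V_1 - 0)/1 + (V_1 - V_2)/68000 = 0
  Node 2: (V_2 - V_1)/68000 + (V_2 - V_3)/56000 = 0
  Node 3: (V_3 - V_2)/56000 + (V_3 - 0)/820 = 0
Collecting terms (coefficients in siemens):
  1.833·V_1 - 0.00001471·V_2 = 12.5
  0.00003256·V_2 - 0.00001471·V_1 - 0.00001786·V_3 = 0
  0.001237·V_3 - 0.00001786·V_2 = 0
Solving these 3 simultaneous equations (Gaussian elimination) gives:
  V_1 = 6.818 V, V_2 = 3.104 V, V_3 = 0.04479 V
Power in each resistor, P = (ΔV)²/R:
  P_R1 = (15 - 6.818)²/1.2 = 55.79 W
  P_R2 = (6.818 - 0)²/1 = 46.49 W
  P_R3 = (6.818 - 3.104)²/68000 = 0.0002029 W
  P_R4 = (3.104 - 0.04479)²/56000 = 0.0001671 W
  P_R5 = (0.04479 - 0)²/820 = 0.000002447 W
P_total = P_R1 + P_R2 + P_R3 + P_R4 + P_R5 = 102.3 W

Final answer: 102.3 W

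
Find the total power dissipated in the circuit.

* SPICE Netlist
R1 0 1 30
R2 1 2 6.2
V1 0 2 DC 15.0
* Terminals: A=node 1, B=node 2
Nodal analysis, taking node 2 as the 0 V reference.
Source V1 fixes V_0 = 15 V.
KCL at each unknown node (sum of currents leaving = 0; resistances in Ω):
  Node 1: (V_1 - 15)/30 + (V_1 - 0)/6.2 = 0
Collecting terms: 0.1946 × V_1 = 0.5  =>  V_1 = 2.569 V
Power in each resistor, P = (ΔV)²/R:
  P_R1 = (15 - 2.569)²/30 = 5.151 W
  P_R2 = (2.569 - 0)²/6.2 = 1.065 W
P_total = P_R1 + P_R2 = 6.215 W

Final answer: 6.215 W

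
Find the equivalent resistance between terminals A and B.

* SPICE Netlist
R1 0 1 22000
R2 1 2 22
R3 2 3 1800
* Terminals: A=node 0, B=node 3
Reduce the network between node 0 (A) and node 3 (B) by series/parallel combination:
  Rs1 = R1 + R2 (series, joined only at node 1) = 22000 + 22 = 22020 Ω
  Rs2 = R3 + Rs1 (series, joined only at node 2) = 1800 + 22020 = 23820 Ω
R_eq = 23.82 kΩ

Final answer: 23.82 kΩ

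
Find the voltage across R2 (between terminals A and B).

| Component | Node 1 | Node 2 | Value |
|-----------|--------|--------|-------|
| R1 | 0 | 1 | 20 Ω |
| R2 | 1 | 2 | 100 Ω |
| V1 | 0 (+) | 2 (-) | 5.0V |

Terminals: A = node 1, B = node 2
R1 and R2 are in series across V1 (node 0 → node 1 → node 2), and the output A–B is taken across R2, so this is a voltage divider.
Series current: I = V1/(R1 + R2) = 5/(20 + 100) = 5/120 = 0.04167 A
V_R2 = I × R2 = V1 × R2/(R1 + R2) = 5 × 100/120 = 4.167 V

Final answer: 4.167 V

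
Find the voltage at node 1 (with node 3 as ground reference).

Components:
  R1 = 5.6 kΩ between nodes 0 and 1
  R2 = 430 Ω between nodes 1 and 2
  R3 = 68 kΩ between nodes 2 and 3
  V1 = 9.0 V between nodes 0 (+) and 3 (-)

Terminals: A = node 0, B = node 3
Nodal analysis, taking node 3 as the 0 V reference.
Source V1 fixes V_0 = 9 V.
KCL at each unknown node (sum of currents leaving = 0; resistances in Ω):
  Node 1: (V_1 - 9)/5600 + (V_1 - V_2)/430 = 0
  Node 2: (V_2 - V_1)/430 + (V_2 - 0)/68000 = 0
Collecting terms (coefficients in siemens):
  0.002504·V_1 - 0.002326·V_2 = 0.001607
  0.00234·V_2 - 0.002326·V_1 = 0
Determinant D = (0.002504)(0.00234) - (-0.002326)(-0.002326) = 0.0000004521
V_1 = [(0.001607)(0.00234) - (-0.002326)(0)]/D = 8.319 V
V_2 = [(0.002504)(0) - (0.001607)(-0.002326)]/D = 8.267 V
The requested potential is V_1 = 8.319 V.

Final answer: V_1 = 8.319 V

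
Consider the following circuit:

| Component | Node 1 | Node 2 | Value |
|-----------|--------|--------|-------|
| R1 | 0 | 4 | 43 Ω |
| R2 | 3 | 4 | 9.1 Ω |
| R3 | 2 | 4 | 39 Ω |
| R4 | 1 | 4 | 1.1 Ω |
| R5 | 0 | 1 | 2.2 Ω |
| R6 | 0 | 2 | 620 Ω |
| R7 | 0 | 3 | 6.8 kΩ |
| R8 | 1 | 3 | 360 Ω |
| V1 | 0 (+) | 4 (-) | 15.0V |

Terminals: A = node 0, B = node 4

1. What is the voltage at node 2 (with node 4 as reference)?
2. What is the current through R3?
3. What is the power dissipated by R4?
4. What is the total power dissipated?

Nodal analysis, taking node 4 as the 0 V reference.
Source V1 fixes V_0 = 15 V.
KCL at each unknown node (sum of currents leaving = 0; resistances in Ω):
  Node 1: (V_1 - 0)/1.1 + (V_1 - 15)/2.2 + (V_1 - V_3)/360 = 0
  Node 2: (V_2 - 0)/39 + (V_2 - 15)/620 = 0
  Node 3: (V_3 - 0)/9.1 + (V_3 - 15)/6800 + (V_3 - V_1)/360 = 0
Collecting terms (coefficients in siemens):
  1.366·V_1 - 0.002778·V_3 = 6.818
  0.02725·V_2 = 0.02419
  0.1128·V_3 - 0.002778·V_1 = 0.002206
Solving these 3 simultaneous equations (Gaussian elimination) gives:
  V_1 = 4.99 V, V_2 = 0.8877 V, V_3 = 0.1424 V
Part 1:
  Read off the nodal solution: V_2 = 0.8877 V
Part 2:
  I_R3 = (V_2 - V_4)/R3 = (0.8877 - 0)/39 = 0.02276 A
  Magnitude: I_R3 = 0.02276 A
Part 3:
  I_R4 = (V_1 - V_4)/R4 = (4.99 - 0)/1.1 = 4.536 A
  P_R4 = I_R4² × R4 = (4.536)² × 1.1 = 22.64 W
Part 4:
  Power in each resistor, P = (ΔV)²/R:
    P_R1 = (15 - 0)²/43 = 5.233 W
    P_R2 = (0.1424 - 0)²/9.1 = 0.002229 W
    P_R3 = (0.8877 - 0)²/39 = 0.02021 W
    P_R4 = (4.99 - 0)²/1.1 = 22.64 W
    P_R5 = (15 - 4.99)²/2.2 = 45.54 W
    P_R6 = (15 - 0.8877)²/620 = 0.3212 W
    P_R7 = (15 - 0.1424)²/6800 = 0.03246 W
    P_R8 = (4.99 - 0.1424)²/360 = 0.06528 W
  P_total = P_R1 + P_R2 + P_R3 + P_R4 + P_R5 + P_R6 + P_R7 + P_R8 = 73.86 W

Final answers:
1. V_2 = 0.8877 V
2. I_R3 = 0.02276 A
3. P_R4 = 22.64 W
4. P_total = 73.86 W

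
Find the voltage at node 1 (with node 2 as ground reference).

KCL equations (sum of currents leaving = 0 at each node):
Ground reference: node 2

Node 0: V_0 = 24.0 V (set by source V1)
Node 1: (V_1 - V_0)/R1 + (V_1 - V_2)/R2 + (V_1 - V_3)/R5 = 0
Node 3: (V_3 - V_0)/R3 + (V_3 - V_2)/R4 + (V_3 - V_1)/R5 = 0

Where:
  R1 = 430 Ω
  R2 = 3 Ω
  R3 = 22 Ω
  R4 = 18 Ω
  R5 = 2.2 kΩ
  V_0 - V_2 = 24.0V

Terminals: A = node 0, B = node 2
Nodal analysis, taking node 2 as the 0 V reference.
Source V1 fixes V_0 = 24 V.
KCL at each unknown node (sum of currents leaving = 0; resistances in Ω):
  Node 1: (V_1 - 24)/430 + (V_1 - 0)/3 + (V_1 - V_3)/2200 = 0
  Node 3: (V_3 - 24)/22 + (V_3 - 0)/18 + (V_3 - V_1)/2200 = 0
Collecting terms (coefficients in siemens):
  0.3361·V_1 - 0.0004545·V_3 = 0.05581
  0.1015·V_3 - 0.0004545·V_1 = 1.091
Determinant D = (0.3361)(0.1015) - (-0.0004545)(-0.0004545) = 0.0341
V_1 = [(0.05581)(0.1015) - (-0.0004545)(1.091)]/D = 0.1806 V
V_3 = [(0.3361)(1.091) - (0.05581)(-0.0004545)]/D = 10.75 V
The requested potential is V_1 = 0.1806 V.

Final answer: V_1 = 0.1806 V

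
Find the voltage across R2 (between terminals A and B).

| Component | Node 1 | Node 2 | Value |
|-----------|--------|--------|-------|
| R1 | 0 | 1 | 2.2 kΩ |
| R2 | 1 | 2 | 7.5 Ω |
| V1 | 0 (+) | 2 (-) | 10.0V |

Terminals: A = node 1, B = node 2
R1 and R2 are in series across V1 (node 0 → node 1 → node 2), and the output A–B is taken across R2, so this is a voltage divider.
Series current: I = V1/(R1 + R2) = 10/(2200 + 7.5) = 10/2208 = 0.00453 A
V_R2 = I × R2 = V1 × R2/(R1 + R2) = 10 × 7.5/2208 = 0.03398 V

Final answer: 0.03398 V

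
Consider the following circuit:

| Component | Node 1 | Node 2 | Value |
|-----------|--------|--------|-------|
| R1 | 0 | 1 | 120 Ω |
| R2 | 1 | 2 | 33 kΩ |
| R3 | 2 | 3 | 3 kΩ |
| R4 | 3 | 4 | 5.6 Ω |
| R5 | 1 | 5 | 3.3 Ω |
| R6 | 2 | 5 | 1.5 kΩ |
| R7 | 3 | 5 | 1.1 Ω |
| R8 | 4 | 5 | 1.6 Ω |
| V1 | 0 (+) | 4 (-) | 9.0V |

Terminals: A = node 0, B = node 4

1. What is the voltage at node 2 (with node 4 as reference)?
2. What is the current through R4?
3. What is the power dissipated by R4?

Nodal analysis, taking node 4 as the 0 V reference.
Source V1 fixes V_0 = 9 V.
KCL at each unknown node (sum of currents leaving = 0; resistances in Ω):
  Node 1: (V_1 - 9)/120 + (V_1 - V_2)/33000 + (V_1 - V_5)/3.3 = 0
  Node 2: (V_2 - V_1)/33000 + (V_2 - V_3)/3000 + (V_2 - V_5)/1500 = 0
  Node 3: (V_3 - V_2)/3000 + (V_3 - 0)/5.6 + (V_3 - V_5)/1.1 = 0
  Node 5: (V_5 - V_1)/3.3 + (V_5 - V_2)/1500 + (V_5 - V_3)/1.1 + (V_5 - 0)/1.6 = 0
Collecting terms (coefficients in siemens):
  0.3114·V_1 - 0.0000303·V_2 - 0.303·V_5 = 0.075
  0.00103·V_2 - 0.0000303·V_1 - 0.0003333·V_3 - 0.0006667·V_5 = 0
  1.088·V_3 - 0.0003333·V_2 - 0.9091·V_5 = 0
  1.838·V_5 - 0.303·V_1 - 0.0006667·V_2 - 0.9091·V_3 = 0
Solving these 4 simultaneous equations (Gaussian elimination) gives:
  V_1 = 0.3317 V, V_2 = 0.09535 V, V_3 = 0.07798 V, V_5 = 0.0933 V
Part 1:
  Read off the nodal solution: V_2 = 0.09535 V
Part 2:
  I_R4 = (V_3 - V_4)/R4 = (0.07798 - 0)/5.6 = 0.01393 A
  Magnitude: I_R4 = 0.01393 A
Part 3:
  I_R4 = (V_3 - V_4)/R4 = (0.07798 - 0)/5.6 = 0.01393 A
  P_R4 = I_R4² × R4 = (0.01393)² × 5.6 = 0.001086 W

Final answers:
1. V_2 = 0.09535 V
2. I_R4 = 0.01393 A
3. P_R4 = 0.001086 W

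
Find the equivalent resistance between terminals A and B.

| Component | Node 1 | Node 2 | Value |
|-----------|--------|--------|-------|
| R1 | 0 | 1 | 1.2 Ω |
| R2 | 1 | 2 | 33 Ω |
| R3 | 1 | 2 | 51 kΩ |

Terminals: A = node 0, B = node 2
Reduce the network between node 0 (A) and node 2 (B) by series/parallel combination:
  Rp1 = R2 ‖ R3 (parallel, both between nodes 1 and 2) = 1/(1/33 + 1/51000) = 32.98 Ω
  Rs1 = R1 + Rp1 (series, joined only at node 1) = 1.2 + 32.98 = 34.18 Ω
R_eq = 34.18 Ω

Final answer: 34.18 Ω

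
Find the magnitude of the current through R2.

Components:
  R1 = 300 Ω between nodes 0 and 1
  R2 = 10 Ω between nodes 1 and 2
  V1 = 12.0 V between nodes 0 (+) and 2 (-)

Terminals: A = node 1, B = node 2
Nodal analysis, taking node 2 as the 0 V reference.
Source V1 fixes V_0 = 12 V.
KCL at each unknown node (sum of currents leaving = 0; resistances in Ω):
  Node 1: (V_1 - 12)/300 + (V_1 - 0)/10 = 0
Collecting terms: 0.1033 × V_1 = 0.04  =>  V_1 = 0.3871 V
I_R2 = (V_1 - V_2)/R2 = (0.3871 - 0)/10 = 0.03871 A
|I_R2| = 0.03871 A

Final answer: |I_R2| = 0.03871 A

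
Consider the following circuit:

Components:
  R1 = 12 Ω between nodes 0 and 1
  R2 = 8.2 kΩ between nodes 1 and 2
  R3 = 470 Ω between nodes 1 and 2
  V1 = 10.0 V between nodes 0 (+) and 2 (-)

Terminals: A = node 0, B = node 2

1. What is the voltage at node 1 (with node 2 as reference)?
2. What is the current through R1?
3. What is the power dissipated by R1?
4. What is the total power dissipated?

Nodal analysis, taking node 2 as the 0 V reference.
Source V1 fixes V_0 = 10 V.
KCL at each unknown node (sum of currents leaving = 0; resistances in Ω):
  Node 1: (V_1 - 10)/12 + (V_1 - 0)/8200 + (V_1 - 0)/470 = 0
Collecting terms: 0.08558 × V_1 = 0.8333  =>  V_1 = 9.737 V
Part 1:
  Read off the nodal solution: V_1 = 9.737 V
Part 2:
  I_R1 = (V_0 - V_1)/R1 = (10 - 9.737)/12 = 0.0219 A
  Magnitude: I_R1 = 0.0219 A
Part 3:
  I_R1 = (V_0 - V_1)/R1 = (10 - 9.737)/12 = 0.0219 A
  P_R1 = I_R1² × R1 = (0.0219)² × 12 = 0.005758 W
Part 4:
  Power in each resistor, P = (ΔV)²/R:
    P_R1 = (10 - 9.737)²/12 = 0.005758 W
    P_R2 = (9.737 - 0)²/8200 = 0.01156 W
    P_R3 = (9.737 - 0)²/470 = 0.2017 W
  P_total = P_R1 + P_R2 + P_R3 = 0.219 W

Final answers:
1. V_1 = 9.737 V
2. I_R1 = 0.0219 A
3. P_R1 = 0.005758 W
4. P_total = 0.219 W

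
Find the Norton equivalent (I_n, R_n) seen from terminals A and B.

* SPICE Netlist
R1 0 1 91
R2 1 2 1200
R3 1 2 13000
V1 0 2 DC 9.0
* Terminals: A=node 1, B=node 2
Find the Thévenin equivalent first; then I_n = V_th/R_th and R_n = R_th.
Step 1 — V_th is the open-circuit voltage V_A - V_B (nothing connected across the terminals).
Nodal analysis, taking node 2 as the 0 V reference.
Source V1 fixes V_0 = 9 V.
KCL at each unknown node (sum of currents leaving = 0; resistances in Ω):
  Node 1: (V_1 - 9)/91 + (V_1 - 0)/1200 + (V_1 - 0)/13000 = 0
Collecting terms: 0.0119 × V_1 = 0.0989  =>  V_1 = 8.312 V
V_th = V_1 - V_2 = 8.312 - 0 = 8.312 V
Step 2 — R_th: zero the source — replace V1 by a short circuit (node 2 merges into node 0) — and find the resistance seen between A (node 1) and B (node 0).
Reduce the network between node 1 (A) and node 0 (B) by series/parallel combination:
  Rp1 = R1 ‖ R2 ‖ R3 (parallel, all between nodes 0 and 1) = 1/(1/91 + 1/1200 + 1/13000) = 84.04 Ω
R_th = 84.04 Ω
I_n = V_th/R_th = 8.312/84.04 = 0.0989 A, and R_n = R_th = 84.04 Ω

Final answer: I_n = 0.0989 A, R_n = 84.04 Ω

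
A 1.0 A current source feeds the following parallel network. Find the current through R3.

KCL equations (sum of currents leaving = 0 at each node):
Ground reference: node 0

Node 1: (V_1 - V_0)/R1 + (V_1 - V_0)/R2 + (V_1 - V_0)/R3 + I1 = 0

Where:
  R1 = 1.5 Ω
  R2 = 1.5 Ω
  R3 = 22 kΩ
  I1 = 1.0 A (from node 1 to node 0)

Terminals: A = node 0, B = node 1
All resistors sit directly between nodes 0 and 1, so they are in parallel and share one voltage V; the full source current 1 A splits among them.
1/R_par = 1/1.5 + 1/1.5 + 1/22000 = 1.333 S  =>  R_par = 0.75 Ω
V = I × R_par = 1 × 0.75 = 0.75 V
I_R3 = V/R3 = 0.75/22000 = 0.00003409 A

Final answer: 3.409e-05 A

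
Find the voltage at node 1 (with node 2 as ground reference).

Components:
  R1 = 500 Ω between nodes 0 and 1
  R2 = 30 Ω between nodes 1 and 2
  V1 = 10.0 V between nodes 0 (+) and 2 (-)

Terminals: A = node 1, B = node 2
Nodal analysis, taking node 2 as the 0 V reference.
Source V1 fixes V_0 = 10 V.
KCL at each unknown node (sum of currents leaving = 0; resistances in Ω):
  Node 1: (V_1 - 10)/500 + (V_1 - 0)/30 = 0
Collecting terms: 0.03533 × V_1 = 0.02  =>  V_1 = 0.566 V
The requested potential is V_1 = 0.566 V.

Final answer: V_1 = 0.566 V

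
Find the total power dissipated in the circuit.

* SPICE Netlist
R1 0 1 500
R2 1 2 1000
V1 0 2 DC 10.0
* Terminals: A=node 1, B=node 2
Nodal analysis, taking node 2 as the 0 V reference.
Source V1 fixes V_0 = 10 V.
KCL at each unknown node (sum of currents leaving = 0; resistances in Ω):
  Node 1: (V_1 - 10)/500 + (V_1 - 0)/1000 = 0
Collecting terms: 0.003 × V_1 = 0.02  =>  V_1 = 6.667 V
Power in each resistor, P = (ΔV)²/R:
  P_R1 = (10 - 6.667)²/500 = 0.02222 W
  P_R2 = (6.667 - 0)²/1000 = 0.04444 W
P_total = P_R1 + P_R2 = 0.06667 W

Final answer: 0.06667 W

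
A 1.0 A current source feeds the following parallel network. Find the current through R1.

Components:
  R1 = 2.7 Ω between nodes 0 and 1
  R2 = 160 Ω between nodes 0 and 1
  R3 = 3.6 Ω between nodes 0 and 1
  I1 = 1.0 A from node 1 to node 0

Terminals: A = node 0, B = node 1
All resistors sit directly between nodes 0 and 1, so they are in parallel and share one voltage V; the full source current 1 A splits among them.
1/R_par = 1/2.7 + 1/160 + 1/3.6 = 0.6544 S  =>  R_par = 1.528 Ω
V = I × R_par = 1 × 1.528 = 1.528 V
I_R1 = V/R1 = 1.528/2.7 = 0.566 A

Final answer: 0.566 A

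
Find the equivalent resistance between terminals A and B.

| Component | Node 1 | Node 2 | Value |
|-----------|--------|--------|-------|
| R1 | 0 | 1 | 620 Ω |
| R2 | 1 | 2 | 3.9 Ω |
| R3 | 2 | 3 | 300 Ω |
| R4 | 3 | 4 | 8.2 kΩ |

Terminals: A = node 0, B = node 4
Reduce the network between node 0 (A) and node 4 (B) by series/parallel combination:
  Rs1 = R1 + R2 (series, joined only at node 1) = 620 + 3.9 = 623.9 Ω
  Rs2 = R3 + Rs1 (series, joined only at node 2) = 300 + 623.9 = 923.9 Ω
  Rs3 = R4 + Rs2 (series, joined only at node 3) = 8200 + 923.9 = 9124 Ω
R_eq = 9.124 kΩ

Final answer: 9.124 kΩ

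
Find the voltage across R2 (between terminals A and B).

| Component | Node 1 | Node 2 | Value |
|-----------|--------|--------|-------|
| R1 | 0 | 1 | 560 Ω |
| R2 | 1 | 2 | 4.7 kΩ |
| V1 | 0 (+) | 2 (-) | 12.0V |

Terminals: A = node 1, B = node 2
R1 and R2 are in series across V1 (node 0 → node 1 → node 2), and the output A–B is taken across R2, so this is a voltage divider.
Series current: I = V1/(R1 + R2) = 12/(560 + 4700) = 12/5260 = 0.002281 A
V_R2 = I × R2 = V1 × R2/(R1 + R2) = 12 × 4700/5260 = 10.72 V

Final answer: 10.72 V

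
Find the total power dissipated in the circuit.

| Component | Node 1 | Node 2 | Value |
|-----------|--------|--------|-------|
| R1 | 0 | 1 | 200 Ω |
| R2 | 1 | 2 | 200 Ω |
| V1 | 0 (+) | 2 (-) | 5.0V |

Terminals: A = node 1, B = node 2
Nodal analysis, taking node 2 as the 0 V reference.
Source V1 fixes V_0 = 5 V.
KCL at each unknown node (sum of currents leaving = 0; resistances in Ω):
  Node 1: (V_1 - 5)/200 + (V_1 - 0)/200 = 0
Collecting terms: 0.01 × V_1 = 0.025  =>  V_1 = 2.5 V
Power in each resistor, P = (ΔV)²/R:
  P_R1 = (5 - 2.5)²/200 = 0.03125 W
  P_R2 = (2.5 - 0)²/200 = 0.03125 W
P_total = P_R1 + P_R2 = 0.0625 W

Final answer: 0.0625 W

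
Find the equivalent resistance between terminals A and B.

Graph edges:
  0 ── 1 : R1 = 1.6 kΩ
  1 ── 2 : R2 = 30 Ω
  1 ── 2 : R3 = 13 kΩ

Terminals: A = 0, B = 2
Reduce the network between node 0 (A) and node 2 (B) by series/parallel combination:
  Rp1 = R2 ‖ R3 (parallel, both between nodes 1 and 2) = 1/(1/30 + 1/13000) = 29.93 Ω
  Rs1 = R1 + Rp1 (series, joined only at node 1) = 1600 + 29.93 = 1630 Ω
R_eq = 1.63 kΩ

Final answer: 1.63 kΩ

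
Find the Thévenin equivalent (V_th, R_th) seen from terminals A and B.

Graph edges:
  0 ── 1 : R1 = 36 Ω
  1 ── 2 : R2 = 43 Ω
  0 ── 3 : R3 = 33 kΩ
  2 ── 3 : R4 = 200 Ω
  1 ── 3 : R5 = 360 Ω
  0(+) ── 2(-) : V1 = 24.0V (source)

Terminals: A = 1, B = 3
Step 1 — V_th is the open-circuit voltage V_A - V_B (nothing connected across the terminals).
Nodal analysis, taking node 2 as the 0 V reference.
Source V1 fixes V_0 = 24 V.
KCL at each unknown node (sum of currents leaving = 0; resistances in Ω):
  Node 1: (V_1 - 24)/36 + (V_1 - 0)/43 + (V_1 - V_3)/360 = 0
  Node 3: (V_3 - 24)/33000 + (V_3 - 0)/200 + (V_3 - V_1)/360 = 0
Collecting terms (coefficients in siemens):
  0.05381·V_1 - 0.002778·V_3 = 0.6667
  0.007808·V_3 - 0.002778·V_1 = 0.0007273
Determinant D = (0.05381)(0.007808) - (-0.002778)(-0.002778) = 0.0004124
V_1 = [(0.6667)(0.007808) - (-0.002778)(0.0007273)]/D = 12.63 V
V_3 = [(0.05381)(0.0007273) - (0.6667)(-0.002778)]/D = 4.585 V
V_th = V_1 - V_3 = 12.63 - 4.585 = 8.041 V
Step 2 — R_th: zero the source — replace V1 by a short circuit (node 2 merges into node 0) — and find the resistance seen between A (node 1) and B (node 3).
Reduce the network between node 1 (A) and node 3 (B) by series/parallel combination:
  Rp1 = R1 ‖ R2 (parallel, both between nodes 0 and 1) = 1/(1/36 + 1/43) = 19.59 Ω
  Rp2 = R3 ‖ R4 (parallel, both between nodes 0 and 3) = 1/(1/33000 + 1/200) = 198.8 Ω
  Rs1 = Rp1 + Rp2 (series, joined only at node 0) = 19.59 + 198.8 = 218.4 Ω
  Rp3 = R5 ‖ Rs1 (parallel, both between nodes 1 and 3) = 1/(1/360 + 1/218.4) = 135.9 Ω
R_th = 135.9 Ω

Final answer: V_th = 8.041 V, R_th = 135.9 Ω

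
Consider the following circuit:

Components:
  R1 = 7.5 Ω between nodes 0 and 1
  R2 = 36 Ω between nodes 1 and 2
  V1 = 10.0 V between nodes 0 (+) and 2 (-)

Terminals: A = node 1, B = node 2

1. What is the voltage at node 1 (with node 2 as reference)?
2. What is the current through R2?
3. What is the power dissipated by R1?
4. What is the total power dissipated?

Nodal analysis, taking node 2 as the 0 V reference.
Source V1 fixes V_0 = 10 V.
KCL at each unknown node (sum of currents leaving = 0; resistances in Ω):
  Node 1: (V_1 - 10)/7.5 + (V_1 - 0)/36 = 0
Collecting terms: 0.1611 × V_1 = 1.333  =>  V_1 = 8.276 V
Part 1:
  Read off the nodal solution: V_1 = 8.276 V
Part 2:
  I_R2 = (V_1 - V_2)/R2 = (8.276 - 0)/36 = 0.2299 A
  Magnitude: I_R2 = 0.2299 A
Part 3:
  I_R1 = (V_0 - V_1)/R1 = (10 - 8.276)/7.5 = 0.2299 A
  P_R1 = I_R1² × R1 = (0.2299)² × 7.5 = 0.3964 W
Part 4:
  Power in each resistor, P = (ΔV)²/R:
    P_R1 = (10 - 8.276)²/7.5 = 0.3964 W
    P_R2 = (8.276 - 0)²/36 = 1.902 W
  P_total = P_R1 + P_R2 = 2.299 W

Final answers:
1. V_1 = 8.276 V
2. I_R2 = 0.2299 A
3. P_R1 = 0.3964 W
4. P_total = 2.299 W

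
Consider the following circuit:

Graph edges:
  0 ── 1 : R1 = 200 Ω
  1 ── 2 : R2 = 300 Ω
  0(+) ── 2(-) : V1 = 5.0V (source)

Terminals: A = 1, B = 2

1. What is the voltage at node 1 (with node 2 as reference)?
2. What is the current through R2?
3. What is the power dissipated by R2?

Nodal analysis, taking node 2 as the 0 V reference.
Source V1 fixes V_0 = 5 V.
KCL at each unknown node (sum of currents leaving = 0; resistances in Ω):
  Node 1: (V_1 - 5)/200 + (V_1 - 0)/300 = 0
Collecting terms: 0.008333 × V_1 = 0.025  =>  V_1 = 3 V
Part 1:
  Read off the nodal solution: V_1 = 3 V
Part 2:
  I_R2 = (V_1 - V_2)/R2 = (3 - 0)/300 = 0.01 A
  Magnitude: I_R2 = 0.01 A
Part 3:
  I_R2 = (V_1 - V_2)/R2 = (3 - 0)/300 = 0.01 A
  P_R2 = I_R2² × R2 = (0.01)² × 300 = 0.03 W

Final answers:
1. V_1 = 3 V
2. I_R2 = 0.01 A
3. P_R2 = 0.03 W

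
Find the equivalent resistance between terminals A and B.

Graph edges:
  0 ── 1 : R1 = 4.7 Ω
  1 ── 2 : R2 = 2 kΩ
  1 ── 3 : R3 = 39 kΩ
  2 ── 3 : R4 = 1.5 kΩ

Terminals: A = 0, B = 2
Reduce the network between node 0 (A) and node 2 (B) by series/parallel combination:
  Rs1 = R3 + R4 (series, joined only at node 3) = 39000 + 1500 = 40500 Ω
  Rp1 = R2 ‖ Rs1 (parallel, both between nodes 1 and 2) = 1/(1/2000 + 1/40500) = 1906 Ω
  Rs2 = R1 + Rp1 (series, joined only at node 1) = 4.7 + 1906 = 1911 Ω
R_eq = 1.911 kΩ

Final answer: 1.911 kΩ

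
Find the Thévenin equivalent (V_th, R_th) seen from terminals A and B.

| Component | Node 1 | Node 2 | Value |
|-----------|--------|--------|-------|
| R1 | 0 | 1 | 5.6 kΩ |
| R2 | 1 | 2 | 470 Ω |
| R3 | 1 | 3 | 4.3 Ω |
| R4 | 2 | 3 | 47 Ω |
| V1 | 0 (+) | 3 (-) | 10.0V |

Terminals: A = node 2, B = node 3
Step 1 — V_th is the open-circuit voltage V_A - V_B (nothing connected across the terminals).
Nodal analysis, taking node 3 as the 0 V reference.
Source V1 fixes V_0 = 10 V.
KCL at each unknown node (sum of currents leaving = 0; resistances in Ω):
  Node 1: (V_1 - 10)/5600 + (V_1 - V_2)/470 + (V_1 - 0)/4.3 = 0
  Node 2: (V_2 - V_1)/470 + (V_2 - 0)/47 = 0
Collecting terms (coefficients in siemens):
  0.2349·V_1 - 0.002128·V_2 = 0.001786
  0.0234·V_2 - 0.002128·V_1 = 0
Determinant D = (0.2349)(0.0234) - (-0.002128)(-0.002128) = 0.005492
V_1 = [(0.001786)(0.0234) - (-0.002128)(0)]/D = 0.007609 V
V_2 = [(0.2349)(0) - (0.001786)(-0.002128)]/D = 0.0006918 V
V_th = V_2 - V_3 = 0.0006918 - 0 = 0.0006918 V
Step 2 — R_th: zero the source — replace V1 by a short circuit (node 3 merges into node 0) — and find the resistance seen between A (node 2) and B (node 0).
Reduce the network between node 2 (A) and node 0 (B) by series/parallel combination:
  Rp1 = R1 ‖ R3 (parallel, both between nodes 0 and 1) = 1/(1/5600 + 1/4.3) = 4.297 Ω
  Rs1 = R2 + Rp1 (series, joined only at node 1) = 470 + 4.297 = 474.3 Ω
  Rp2 = R4 ‖ Rs1 (parallel, both between nodes 0 and 2) = 1/(1/47 + 1/474.3) = 42.76 Ω
R_th = 42.76 Ω

Final answer: V_th = 0.0006918 V, R_th = 42.76 Ω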